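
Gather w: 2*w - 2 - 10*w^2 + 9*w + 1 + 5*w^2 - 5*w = -5*w^2 + 6*w - 1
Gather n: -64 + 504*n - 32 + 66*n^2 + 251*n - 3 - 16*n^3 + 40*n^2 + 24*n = -16*n^3 + 106*n^2 + 779*n - 99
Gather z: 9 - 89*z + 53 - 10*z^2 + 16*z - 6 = -10*z^2 - 73*z + 56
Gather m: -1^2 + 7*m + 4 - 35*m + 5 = 8 - 28*m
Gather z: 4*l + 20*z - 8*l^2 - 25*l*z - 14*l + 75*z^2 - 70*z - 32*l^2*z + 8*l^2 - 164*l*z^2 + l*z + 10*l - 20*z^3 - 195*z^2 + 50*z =-20*z^3 + z^2*(-164*l - 120) + z*(-32*l^2 - 24*l)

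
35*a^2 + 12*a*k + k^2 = (5*a + k)*(7*a + k)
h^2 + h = h*(h + 1)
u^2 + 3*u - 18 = (u - 3)*(u + 6)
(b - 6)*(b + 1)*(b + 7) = b^3 + 2*b^2 - 41*b - 42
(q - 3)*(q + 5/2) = q^2 - q/2 - 15/2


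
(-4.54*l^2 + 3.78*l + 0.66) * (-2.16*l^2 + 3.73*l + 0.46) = 9.8064*l^4 - 25.099*l^3 + 10.5854*l^2 + 4.2006*l + 0.3036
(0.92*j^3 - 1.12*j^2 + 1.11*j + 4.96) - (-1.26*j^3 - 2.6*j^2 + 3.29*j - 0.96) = 2.18*j^3 + 1.48*j^2 - 2.18*j + 5.92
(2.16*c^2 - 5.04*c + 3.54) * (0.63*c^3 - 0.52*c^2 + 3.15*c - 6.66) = 1.3608*c^5 - 4.2984*c^4 + 11.655*c^3 - 32.1024*c^2 + 44.7174*c - 23.5764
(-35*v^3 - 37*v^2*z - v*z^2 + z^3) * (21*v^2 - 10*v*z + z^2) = -735*v^5 - 427*v^4*z + 314*v^3*z^2 - 6*v^2*z^3 - 11*v*z^4 + z^5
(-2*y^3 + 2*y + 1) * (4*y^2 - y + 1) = -8*y^5 + 2*y^4 + 6*y^3 + 2*y^2 + y + 1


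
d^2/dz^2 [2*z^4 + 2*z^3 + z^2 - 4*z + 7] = 24*z^2 + 12*z + 2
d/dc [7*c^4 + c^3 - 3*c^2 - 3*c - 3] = 28*c^3 + 3*c^2 - 6*c - 3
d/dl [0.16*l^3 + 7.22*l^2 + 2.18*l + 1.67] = 0.48*l^2 + 14.44*l + 2.18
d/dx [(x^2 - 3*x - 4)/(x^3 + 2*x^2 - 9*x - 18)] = (-x^4 + 6*x^3 + 9*x^2 - 20*x + 18)/(x^6 + 4*x^5 - 14*x^4 - 72*x^3 + 9*x^2 + 324*x + 324)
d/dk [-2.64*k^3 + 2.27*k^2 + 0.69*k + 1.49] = -7.92*k^2 + 4.54*k + 0.69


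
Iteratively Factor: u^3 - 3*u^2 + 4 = (u - 2)*(u^2 - u - 2) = (u - 2)*(u + 1)*(u - 2)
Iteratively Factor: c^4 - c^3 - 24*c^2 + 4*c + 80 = (c - 5)*(c^3 + 4*c^2 - 4*c - 16) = (c - 5)*(c + 4)*(c^2 - 4) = (c - 5)*(c - 2)*(c + 4)*(c + 2)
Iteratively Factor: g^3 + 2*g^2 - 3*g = (g + 3)*(g^2 - g) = g*(g + 3)*(g - 1)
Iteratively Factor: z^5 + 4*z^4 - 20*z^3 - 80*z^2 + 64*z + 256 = (z + 4)*(z^4 - 20*z^2 + 64) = (z - 2)*(z + 4)*(z^3 + 2*z^2 - 16*z - 32) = (z - 4)*(z - 2)*(z + 4)*(z^2 + 6*z + 8) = (z - 4)*(z - 2)*(z + 2)*(z + 4)*(z + 4)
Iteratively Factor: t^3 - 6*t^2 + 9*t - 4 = (t - 1)*(t^2 - 5*t + 4) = (t - 1)^2*(t - 4)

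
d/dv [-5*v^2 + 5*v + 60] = 5 - 10*v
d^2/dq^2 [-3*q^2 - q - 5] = -6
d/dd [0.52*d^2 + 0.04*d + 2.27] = 1.04*d + 0.04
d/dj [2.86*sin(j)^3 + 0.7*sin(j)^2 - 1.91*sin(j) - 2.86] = (8.58*sin(j)^2 + 1.4*sin(j) - 1.91)*cos(j)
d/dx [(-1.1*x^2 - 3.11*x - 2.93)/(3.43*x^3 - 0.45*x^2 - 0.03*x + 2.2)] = (3.773*x^4 + 21.3346*x^3 + 28.7832*x^2 - 7.477*x - 6.9299)/(11.7649*x^6 - 3.087*x^5 - 0.0033*x^4 + 15.119*x^3 - 1.9791*x^2 - 0.132*x + 4.84)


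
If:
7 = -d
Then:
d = -7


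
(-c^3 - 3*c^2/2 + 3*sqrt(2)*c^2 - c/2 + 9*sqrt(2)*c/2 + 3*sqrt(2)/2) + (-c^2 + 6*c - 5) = -c^3 - 5*c^2/2 + 3*sqrt(2)*c^2 + 11*c/2 + 9*sqrt(2)*c/2 - 5 + 3*sqrt(2)/2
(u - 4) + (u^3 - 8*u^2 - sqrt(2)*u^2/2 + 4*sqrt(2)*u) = u^3 - 8*u^2 - sqrt(2)*u^2/2 + u + 4*sqrt(2)*u - 4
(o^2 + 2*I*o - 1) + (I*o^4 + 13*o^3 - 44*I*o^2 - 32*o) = I*o^4 + 13*o^3 + o^2 - 44*I*o^2 - 32*o + 2*I*o - 1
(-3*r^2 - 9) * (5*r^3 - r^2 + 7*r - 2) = -15*r^5 + 3*r^4 - 66*r^3 + 15*r^2 - 63*r + 18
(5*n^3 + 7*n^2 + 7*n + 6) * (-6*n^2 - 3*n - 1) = -30*n^5 - 57*n^4 - 68*n^3 - 64*n^2 - 25*n - 6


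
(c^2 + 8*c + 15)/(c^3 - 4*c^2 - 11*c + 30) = (c + 5)/(c^2 - 7*c + 10)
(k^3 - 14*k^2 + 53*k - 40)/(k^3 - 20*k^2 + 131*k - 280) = (k - 1)/(k - 7)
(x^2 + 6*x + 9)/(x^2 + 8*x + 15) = (x + 3)/(x + 5)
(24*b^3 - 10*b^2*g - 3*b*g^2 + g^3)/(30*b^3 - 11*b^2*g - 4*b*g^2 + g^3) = (4*b - g)/(5*b - g)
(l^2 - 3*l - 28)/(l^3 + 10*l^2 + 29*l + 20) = (l - 7)/(l^2 + 6*l + 5)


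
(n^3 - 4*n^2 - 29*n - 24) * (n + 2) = n^4 - 2*n^3 - 37*n^2 - 82*n - 48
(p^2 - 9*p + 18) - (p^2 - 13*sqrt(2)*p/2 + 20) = -9*p + 13*sqrt(2)*p/2 - 2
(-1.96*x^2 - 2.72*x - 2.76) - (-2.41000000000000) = -1.96*x^2 - 2.72*x - 0.35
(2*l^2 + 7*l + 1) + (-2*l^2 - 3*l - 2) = 4*l - 1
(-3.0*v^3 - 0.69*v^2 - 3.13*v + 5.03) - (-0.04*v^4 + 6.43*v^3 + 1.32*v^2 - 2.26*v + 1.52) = 0.04*v^4 - 9.43*v^3 - 2.01*v^2 - 0.87*v + 3.51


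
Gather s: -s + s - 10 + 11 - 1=0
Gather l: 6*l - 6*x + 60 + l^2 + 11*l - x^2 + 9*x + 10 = l^2 + 17*l - x^2 + 3*x + 70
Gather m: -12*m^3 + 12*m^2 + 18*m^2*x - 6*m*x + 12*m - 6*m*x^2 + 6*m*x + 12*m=-12*m^3 + m^2*(18*x + 12) + m*(24 - 6*x^2)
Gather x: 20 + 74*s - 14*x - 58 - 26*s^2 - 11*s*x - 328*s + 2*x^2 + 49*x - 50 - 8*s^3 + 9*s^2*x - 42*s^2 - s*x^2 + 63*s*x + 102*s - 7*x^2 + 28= -8*s^3 - 68*s^2 - 152*s + x^2*(-s - 5) + x*(9*s^2 + 52*s + 35) - 60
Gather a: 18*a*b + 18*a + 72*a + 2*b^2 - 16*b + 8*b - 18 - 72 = a*(18*b + 90) + 2*b^2 - 8*b - 90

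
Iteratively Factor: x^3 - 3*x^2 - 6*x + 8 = (x - 1)*(x^2 - 2*x - 8) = (x - 1)*(x + 2)*(x - 4)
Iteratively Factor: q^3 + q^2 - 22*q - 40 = (q + 2)*(q^2 - q - 20) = (q - 5)*(q + 2)*(q + 4)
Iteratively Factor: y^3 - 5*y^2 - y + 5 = (y - 1)*(y^2 - 4*y - 5) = (y - 1)*(y + 1)*(y - 5)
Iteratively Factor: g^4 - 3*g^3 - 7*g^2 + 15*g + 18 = (g - 3)*(g^3 - 7*g - 6) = (g - 3)^2*(g^2 + 3*g + 2) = (g - 3)^2*(g + 2)*(g + 1)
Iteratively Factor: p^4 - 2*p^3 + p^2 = (p)*(p^3 - 2*p^2 + p) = p^2*(p^2 - 2*p + 1) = p^2*(p - 1)*(p - 1)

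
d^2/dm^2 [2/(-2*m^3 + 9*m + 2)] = 12*(2*m*(-2*m^3 + 9*m + 2) + 3*(2*m^2 - 3)^2)/(-2*m^3 + 9*m + 2)^3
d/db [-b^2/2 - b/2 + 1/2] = -b - 1/2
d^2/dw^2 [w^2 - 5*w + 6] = 2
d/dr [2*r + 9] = 2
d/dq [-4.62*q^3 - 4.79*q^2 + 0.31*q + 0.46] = -13.86*q^2 - 9.58*q + 0.31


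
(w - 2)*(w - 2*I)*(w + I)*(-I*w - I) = -I*w^4 - w^3 + I*w^3 + w^2 + 2*w + 2*I*w + 4*I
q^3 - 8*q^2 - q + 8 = (q - 8)*(q - 1)*(q + 1)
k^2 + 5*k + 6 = (k + 2)*(k + 3)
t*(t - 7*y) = t^2 - 7*t*y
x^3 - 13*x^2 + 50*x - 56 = (x - 7)*(x - 4)*(x - 2)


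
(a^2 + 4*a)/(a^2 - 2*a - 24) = a/(a - 6)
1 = 1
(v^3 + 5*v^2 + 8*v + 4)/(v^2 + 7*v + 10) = (v^2 + 3*v + 2)/(v + 5)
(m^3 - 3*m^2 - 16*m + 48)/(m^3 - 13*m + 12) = (m - 4)/(m - 1)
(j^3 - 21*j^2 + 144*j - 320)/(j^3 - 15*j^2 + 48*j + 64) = (j - 5)/(j + 1)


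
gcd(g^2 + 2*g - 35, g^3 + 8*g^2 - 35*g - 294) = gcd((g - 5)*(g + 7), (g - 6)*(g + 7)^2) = g + 7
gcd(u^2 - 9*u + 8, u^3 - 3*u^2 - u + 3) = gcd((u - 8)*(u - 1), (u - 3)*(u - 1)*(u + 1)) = u - 1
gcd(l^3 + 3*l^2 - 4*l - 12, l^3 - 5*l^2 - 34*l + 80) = l - 2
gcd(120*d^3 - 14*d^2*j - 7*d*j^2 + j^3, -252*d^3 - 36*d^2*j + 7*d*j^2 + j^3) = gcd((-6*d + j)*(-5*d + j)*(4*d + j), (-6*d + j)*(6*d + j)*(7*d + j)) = 6*d - j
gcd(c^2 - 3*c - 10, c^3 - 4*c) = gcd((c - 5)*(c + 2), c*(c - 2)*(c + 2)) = c + 2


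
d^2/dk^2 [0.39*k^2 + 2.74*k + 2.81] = 0.780000000000000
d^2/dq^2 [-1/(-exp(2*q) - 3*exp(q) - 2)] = (2*(2*exp(q) + 3)^2*exp(q) - (4*exp(q) + 3)*(exp(2*q) + 3*exp(q) + 2))*exp(q)/(exp(2*q) + 3*exp(q) + 2)^3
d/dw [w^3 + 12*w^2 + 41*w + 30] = 3*w^2 + 24*w + 41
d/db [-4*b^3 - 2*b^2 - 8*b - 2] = -12*b^2 - 4*b - 8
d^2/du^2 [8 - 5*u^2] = -10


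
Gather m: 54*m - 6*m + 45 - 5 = 48*m + 40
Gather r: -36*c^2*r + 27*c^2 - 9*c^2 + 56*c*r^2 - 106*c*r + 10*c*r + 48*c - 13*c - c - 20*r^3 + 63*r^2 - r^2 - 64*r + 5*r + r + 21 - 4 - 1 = 18*c^2 + 34*c - 20*r^3 + r^2*(56*c + 62) + r*(-36*c^2 - 96*c - 58) + 16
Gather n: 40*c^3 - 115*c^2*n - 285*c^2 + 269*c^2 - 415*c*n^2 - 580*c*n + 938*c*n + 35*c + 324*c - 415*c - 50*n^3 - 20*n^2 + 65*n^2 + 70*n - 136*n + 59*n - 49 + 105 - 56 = 40*c^3 - 16*c^2 - 56*c - 50*n^3 + n^2*(45 - 415*c) + n*(-115*c^2 + 358*c - 7)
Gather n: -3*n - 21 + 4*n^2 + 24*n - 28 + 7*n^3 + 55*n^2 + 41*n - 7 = 7*n^3 + 59*n^2 + 62*n - 56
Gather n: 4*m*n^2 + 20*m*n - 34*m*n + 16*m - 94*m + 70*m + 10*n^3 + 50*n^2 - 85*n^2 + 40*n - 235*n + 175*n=-8*m + 10*n^3 + n^2*(4*m - 35) + n*(-14*m - 20)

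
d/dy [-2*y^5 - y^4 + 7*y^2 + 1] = -10*y^4 - 4*y^3 + 14*y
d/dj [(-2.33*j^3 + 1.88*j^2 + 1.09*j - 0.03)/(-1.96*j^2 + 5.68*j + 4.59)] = (4.5668*j^4 - 26.4688*j^3 - 19.2693*j^2 + 17.1408*j + 5.1735)/(3.8416*j^4 - 22.2656*j^3 + 14.2696*j^2 + 52.1424*j + 21.0681)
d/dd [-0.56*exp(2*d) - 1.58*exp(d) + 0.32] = (-1.12*exp(d) - 1.58)*exp(d)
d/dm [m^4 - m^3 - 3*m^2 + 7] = m*(4*m^2 - 3*m - 6)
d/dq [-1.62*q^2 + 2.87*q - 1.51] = 2.87 - 3.24*q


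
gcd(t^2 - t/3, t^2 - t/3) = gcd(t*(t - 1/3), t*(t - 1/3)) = t^2 - t/3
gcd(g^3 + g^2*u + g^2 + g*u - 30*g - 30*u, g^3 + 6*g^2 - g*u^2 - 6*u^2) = g^2 + g*u + 6*g + 6*u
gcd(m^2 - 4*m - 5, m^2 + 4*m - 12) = 1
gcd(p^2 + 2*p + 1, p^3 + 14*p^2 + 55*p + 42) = p + 1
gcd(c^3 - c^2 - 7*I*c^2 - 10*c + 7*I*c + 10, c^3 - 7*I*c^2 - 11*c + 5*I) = c - 5*I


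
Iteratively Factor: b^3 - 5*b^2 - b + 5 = (b + 1)*(b^2 - 6*b + 5) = (b - 5)*(b + 1)*(b - 1)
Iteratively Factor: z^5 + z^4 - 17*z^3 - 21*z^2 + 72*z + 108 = (z + 2)*(z^4 - z^3 - 15*z^2 + 9*z + 54) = (z + 2)^2*(z^3 - 3*z^2 - 9*z + 27) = (z - 3)*(z + 2)^2*(z^2 - 9) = (z - 3)^2*(z + 2)^2*(z + 3)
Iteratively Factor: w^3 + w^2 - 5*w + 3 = (w - 1)*(w^2 + 2*w - 3) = (w - 1)^2*(w + 3)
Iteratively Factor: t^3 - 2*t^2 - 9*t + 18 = (t + 3)*(t^2 - 5*t + 6) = (t - 2)*(t + 3)*(t - 3)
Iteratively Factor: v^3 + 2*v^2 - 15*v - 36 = (v - 4)*(v^2 + 6*v + 9) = (v - 4)*(v + 3)*(v + 3)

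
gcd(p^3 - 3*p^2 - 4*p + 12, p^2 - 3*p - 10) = p + 2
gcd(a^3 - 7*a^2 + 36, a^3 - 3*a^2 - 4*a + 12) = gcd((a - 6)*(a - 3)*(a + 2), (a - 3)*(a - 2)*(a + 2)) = a^2 - a - 6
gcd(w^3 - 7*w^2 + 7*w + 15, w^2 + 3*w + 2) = w + 1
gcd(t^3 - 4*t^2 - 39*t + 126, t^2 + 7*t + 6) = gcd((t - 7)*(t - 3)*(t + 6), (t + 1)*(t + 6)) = t + 6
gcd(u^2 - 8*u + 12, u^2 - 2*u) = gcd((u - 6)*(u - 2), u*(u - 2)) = u - 2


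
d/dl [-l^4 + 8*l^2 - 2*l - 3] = -4*l^3 + 16*l - 2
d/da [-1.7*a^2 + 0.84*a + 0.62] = 0.84 - 3.4*a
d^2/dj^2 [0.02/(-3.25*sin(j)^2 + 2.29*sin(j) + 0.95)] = (-0.845*sin(j)^4 + 0.44655*sin(j)^3 + 0.915618*sin(j)^2 - 0.84959*sin(j) + 0.333264)/(-3.25*sin(j)^2 + 2.29*sin(j) + 0.95)^3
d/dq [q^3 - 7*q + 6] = 3*q^2 - 7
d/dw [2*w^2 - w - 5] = 4*w - 1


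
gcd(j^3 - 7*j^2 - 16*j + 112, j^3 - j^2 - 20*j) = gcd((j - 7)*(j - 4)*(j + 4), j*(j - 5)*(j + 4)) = j + 4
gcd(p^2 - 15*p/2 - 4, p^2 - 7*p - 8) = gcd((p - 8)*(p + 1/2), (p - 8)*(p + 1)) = p - 8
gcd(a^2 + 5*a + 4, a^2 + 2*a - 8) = a + 4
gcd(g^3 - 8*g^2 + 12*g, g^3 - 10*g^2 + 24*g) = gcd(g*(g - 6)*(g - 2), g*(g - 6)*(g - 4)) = g^2 - 6*g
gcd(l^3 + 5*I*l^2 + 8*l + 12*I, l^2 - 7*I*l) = 1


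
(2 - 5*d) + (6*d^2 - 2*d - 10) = 6*d^2 - 7*d - 8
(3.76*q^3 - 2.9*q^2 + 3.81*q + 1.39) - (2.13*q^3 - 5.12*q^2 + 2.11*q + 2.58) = 1.63*q^3 + 2.22*q^2 + 1.7*q - 1.19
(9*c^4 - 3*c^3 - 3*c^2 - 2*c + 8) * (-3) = -27*c^4 + 9*c^3 + 9*c^2 + 6*c - 24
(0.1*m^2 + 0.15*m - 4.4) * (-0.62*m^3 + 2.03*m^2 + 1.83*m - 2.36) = -0.062*m^5 + 0.11*m^4 + 3.2155*m^3 - 8.8935*m^2 - 8.406*m + 10.384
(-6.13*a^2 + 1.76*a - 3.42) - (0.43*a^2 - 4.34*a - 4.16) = -6.56*a^2 + 6.1*a + 0.74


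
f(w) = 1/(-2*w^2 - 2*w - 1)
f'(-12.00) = 0.00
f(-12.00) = 0.00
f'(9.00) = 0.00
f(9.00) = -0.00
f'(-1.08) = -1.69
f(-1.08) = -0.85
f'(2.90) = 0.02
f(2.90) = -0.04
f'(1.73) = 0.08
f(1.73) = -0.10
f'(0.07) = 1.72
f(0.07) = -0.87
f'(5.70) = 0.00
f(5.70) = -0.01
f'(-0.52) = -0.32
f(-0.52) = -2.00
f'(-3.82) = -0.03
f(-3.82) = -0.04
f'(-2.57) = -0.10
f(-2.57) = -0.11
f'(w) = (4*w + 2)/(-2*w^2 - 2*w - 1)^2 = 2*(2*w + 1)/(2*w^2 + 2*w + 1)^2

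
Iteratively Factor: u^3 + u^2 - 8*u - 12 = (u - 3)*(u^2 + 4*u + 4) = (u - 3)*(u + 2)*(u + 2)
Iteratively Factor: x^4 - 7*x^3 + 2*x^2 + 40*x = (x)*(x^3 - 7*x^2 + 2*x + 40) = x*(x - 5)*(x^2 - 2*x - 8) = x*(x - 5)*(x - 4)*(x + 2)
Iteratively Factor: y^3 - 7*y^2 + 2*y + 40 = (y + 2)*(y^2 - 9*y + 20) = (y - 4)*(y + 2)*(y - 5)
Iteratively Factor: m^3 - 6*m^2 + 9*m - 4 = (m - 4)*(m^2 - 2*m + 1) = (m - 4)*(m - 1)*(m - 1)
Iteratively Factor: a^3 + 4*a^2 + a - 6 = (a - 1)*(a^2 + 5*a + 6) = (a - 1)*(a + 2)*(a + 3)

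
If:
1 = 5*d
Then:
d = 1/5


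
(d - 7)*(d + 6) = d^2 - d - 42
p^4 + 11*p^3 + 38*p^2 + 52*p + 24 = (p + 1)*(p + 2)^2*(p + 6)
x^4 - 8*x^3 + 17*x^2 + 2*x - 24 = (x - 4)*(x - 3)*(x - 2)*(x + 1)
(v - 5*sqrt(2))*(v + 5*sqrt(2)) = v^2 - 50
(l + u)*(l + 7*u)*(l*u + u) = l^3*u + 8*l^2*u^2 + l^2*u + 7*l*u^3 + 8*l*u^2 + 7*u^3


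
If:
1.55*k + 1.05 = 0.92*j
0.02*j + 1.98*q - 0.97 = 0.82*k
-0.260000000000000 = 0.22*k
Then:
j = -0.85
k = -1.18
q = 0.01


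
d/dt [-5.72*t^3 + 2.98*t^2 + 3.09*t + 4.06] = -17.16*t^2 + 5.96*t + 3.09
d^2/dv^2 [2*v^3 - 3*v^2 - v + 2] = 12*v - 6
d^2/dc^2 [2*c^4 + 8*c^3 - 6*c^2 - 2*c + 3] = 24*c^2 + 48*c - 12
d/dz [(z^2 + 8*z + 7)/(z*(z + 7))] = -1/z^2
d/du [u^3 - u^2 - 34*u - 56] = 3*u^2 - 2*u - 34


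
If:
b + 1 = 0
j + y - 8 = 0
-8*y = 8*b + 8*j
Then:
No Solution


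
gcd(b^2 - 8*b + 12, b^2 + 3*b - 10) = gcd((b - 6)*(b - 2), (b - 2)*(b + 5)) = b - 2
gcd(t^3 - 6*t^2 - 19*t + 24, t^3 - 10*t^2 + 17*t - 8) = t^2 - 9*t + 8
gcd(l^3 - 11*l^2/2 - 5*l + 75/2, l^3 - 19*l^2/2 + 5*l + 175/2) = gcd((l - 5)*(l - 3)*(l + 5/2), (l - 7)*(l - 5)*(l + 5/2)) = l^2 - 5*l/2 - 25/2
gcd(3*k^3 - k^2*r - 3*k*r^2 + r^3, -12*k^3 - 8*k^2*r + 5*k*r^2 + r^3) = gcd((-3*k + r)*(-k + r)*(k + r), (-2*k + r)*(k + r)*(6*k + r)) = k + r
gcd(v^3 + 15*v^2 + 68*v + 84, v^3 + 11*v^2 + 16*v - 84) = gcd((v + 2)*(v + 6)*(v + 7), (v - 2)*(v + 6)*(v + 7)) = v^2 + 13*v + 42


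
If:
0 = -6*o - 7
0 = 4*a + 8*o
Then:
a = 7/3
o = -7/6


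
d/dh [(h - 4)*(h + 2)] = 2*h - 2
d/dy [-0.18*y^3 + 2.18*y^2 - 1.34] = y*(4.36 - 0.54*y)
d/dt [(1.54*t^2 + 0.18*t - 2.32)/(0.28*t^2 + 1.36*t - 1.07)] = (2.044*t^2 - 1.9964*t + 2.9626)/(0.0784*t^4 + 0.7616*t^3 + 1.2504*t^2 - 2.9104*t + 1.1449)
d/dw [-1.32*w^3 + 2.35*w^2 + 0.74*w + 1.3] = -3.96*w^2 + 4.7*w + 0.74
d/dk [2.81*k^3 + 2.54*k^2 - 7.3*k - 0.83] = 8.43*k^2 + 5.08*k - 7.3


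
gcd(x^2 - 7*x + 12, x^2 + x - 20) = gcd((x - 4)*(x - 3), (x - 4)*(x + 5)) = x - 4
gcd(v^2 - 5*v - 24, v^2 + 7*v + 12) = v + 3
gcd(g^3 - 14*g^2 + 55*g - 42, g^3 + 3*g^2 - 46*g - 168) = g - 7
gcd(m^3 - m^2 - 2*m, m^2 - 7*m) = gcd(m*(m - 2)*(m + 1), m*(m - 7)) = m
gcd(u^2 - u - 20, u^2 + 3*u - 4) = u + 4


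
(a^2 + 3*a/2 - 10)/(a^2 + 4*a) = (a - 5/2)/a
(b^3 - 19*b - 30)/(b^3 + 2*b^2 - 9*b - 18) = (b - 5)/(b - 3)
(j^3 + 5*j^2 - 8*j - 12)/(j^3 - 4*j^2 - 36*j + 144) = (j^2 - j - 2)/(j^2 - 10*j + 24)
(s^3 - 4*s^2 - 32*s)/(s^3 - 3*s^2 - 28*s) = (s - 8)/(s - 7)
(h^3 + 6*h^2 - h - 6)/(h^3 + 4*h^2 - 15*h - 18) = (h - 1)/(h - 3)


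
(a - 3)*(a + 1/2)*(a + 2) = a^3 - a^2/2 - 13*a/2 - 3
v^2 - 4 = (v - 2)*(v + 2)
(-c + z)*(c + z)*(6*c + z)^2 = -36*c^4 - 12*c^3*z + 35*c^2*z^2 + 12*c*z^3 + z^4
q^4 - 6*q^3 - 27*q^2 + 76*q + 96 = (q - 8)*(q - 3)*(q + 1)*(q + 4)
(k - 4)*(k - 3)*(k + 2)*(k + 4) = k^4 - k^3 - 22*k^2 + 16*k + 96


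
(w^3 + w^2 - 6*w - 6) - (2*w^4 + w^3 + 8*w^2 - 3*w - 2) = -2*w^4 - 7*w^2 - 3*w - 4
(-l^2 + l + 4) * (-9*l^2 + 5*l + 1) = 9*l^4 - 14*l^3 - 32*l^2 + 21*l + 4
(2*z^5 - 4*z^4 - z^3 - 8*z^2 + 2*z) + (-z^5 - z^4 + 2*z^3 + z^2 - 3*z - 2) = z^5 - 5*z^4 + z^3 - 7*z^2 - z - 2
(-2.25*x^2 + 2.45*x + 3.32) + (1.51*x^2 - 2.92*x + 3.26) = -0.74*x^2 - 0.47*x + 6.58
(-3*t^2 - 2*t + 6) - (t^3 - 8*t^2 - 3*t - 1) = -t^3 + 5*t^2 + t + 7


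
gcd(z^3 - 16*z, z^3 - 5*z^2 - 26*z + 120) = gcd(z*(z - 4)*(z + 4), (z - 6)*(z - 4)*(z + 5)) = z - 4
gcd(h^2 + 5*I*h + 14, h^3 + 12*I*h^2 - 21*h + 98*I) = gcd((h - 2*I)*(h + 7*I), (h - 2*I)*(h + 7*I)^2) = h^2 + 5*I*h + 14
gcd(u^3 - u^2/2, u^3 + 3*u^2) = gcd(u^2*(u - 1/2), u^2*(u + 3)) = u^2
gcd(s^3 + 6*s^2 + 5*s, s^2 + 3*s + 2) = s + 1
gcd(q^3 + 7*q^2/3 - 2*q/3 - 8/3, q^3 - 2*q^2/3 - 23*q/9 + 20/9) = q - 1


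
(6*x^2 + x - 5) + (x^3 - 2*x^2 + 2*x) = x^3 + 4*x^2 + 3*x - 5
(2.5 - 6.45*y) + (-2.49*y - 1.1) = 1.4 - 8.94*y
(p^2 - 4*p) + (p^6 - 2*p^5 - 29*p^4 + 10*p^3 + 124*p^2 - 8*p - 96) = p^6 - 2*p^5 - 29*p^4 + 10*p^3 + 125*p^2 - 12*p - 96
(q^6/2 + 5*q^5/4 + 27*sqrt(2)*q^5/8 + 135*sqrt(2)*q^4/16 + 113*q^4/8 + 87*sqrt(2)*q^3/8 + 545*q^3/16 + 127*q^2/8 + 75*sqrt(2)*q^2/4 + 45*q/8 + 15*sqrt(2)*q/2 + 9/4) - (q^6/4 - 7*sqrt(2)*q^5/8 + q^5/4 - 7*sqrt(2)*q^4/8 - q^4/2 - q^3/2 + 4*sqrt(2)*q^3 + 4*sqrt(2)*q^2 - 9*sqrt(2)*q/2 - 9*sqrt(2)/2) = q^6/4 + q^5 + 17*sqrt(2)*q^5/4 + 149*sqrt(2)*q^4/16 + 117*q^4/8 + 55*sqrt(2)*q^3/8 + 553*q^3/16 + 127*q^2/8 + 59*sqrt(2)*q^2/4 + 45*q/8 + 12*sqrt(2)*q + 9/4 + 9*sqrt(2)/2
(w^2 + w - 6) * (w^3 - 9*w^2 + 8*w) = w^5 - 8*w^4 - 7*w^3 + 62*w^2 - 48*w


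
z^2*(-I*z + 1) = -I*z^3 + z^2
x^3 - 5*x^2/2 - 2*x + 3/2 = (x - 3)*(x - 1/2)*(x + 1)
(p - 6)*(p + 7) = p^2 + p - 42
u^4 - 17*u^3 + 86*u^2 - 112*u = u*(u - 8)*(u - 7)*(u - 2)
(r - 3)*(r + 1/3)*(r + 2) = r^3 - 2*r^2/3 - 19*r/3 - 2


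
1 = 1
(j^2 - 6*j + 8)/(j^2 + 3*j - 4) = (j^2 - 6*j + 8)/(j^2 + 3*j - 4)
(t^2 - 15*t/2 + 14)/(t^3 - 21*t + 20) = (t - 7/2)/(t^2 + 4*t - 5)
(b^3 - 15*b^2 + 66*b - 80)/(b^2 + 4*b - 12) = (b^2 - 13*b + 40)/(b + 6)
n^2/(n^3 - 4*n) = n/(n^2 - 4)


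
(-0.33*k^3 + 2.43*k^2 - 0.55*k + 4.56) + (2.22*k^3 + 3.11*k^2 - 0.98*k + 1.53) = 1.89*k^3 + 5.54*k^2 - 1.53*k + 6.09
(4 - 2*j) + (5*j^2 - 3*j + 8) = 5*j^2 - 5*j + 12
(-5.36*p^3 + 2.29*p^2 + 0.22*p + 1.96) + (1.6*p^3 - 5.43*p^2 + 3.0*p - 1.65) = -3.76*p^3 - 3.14*p^2 + 3.22*p + 0.31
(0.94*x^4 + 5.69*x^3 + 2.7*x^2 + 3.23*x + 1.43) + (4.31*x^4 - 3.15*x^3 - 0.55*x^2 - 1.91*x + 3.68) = 5.25*x^4 + 2.54*x^3 + 2.15*x^2 + 1.32*x + 5.11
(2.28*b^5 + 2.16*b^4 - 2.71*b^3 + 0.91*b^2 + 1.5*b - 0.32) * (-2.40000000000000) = -5.472*b^5 - 5.184*b^4 + 6.504*b^3 - 2.184*b^2 - 3.6*b + 0.768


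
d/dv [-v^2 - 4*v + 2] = -2*v - 4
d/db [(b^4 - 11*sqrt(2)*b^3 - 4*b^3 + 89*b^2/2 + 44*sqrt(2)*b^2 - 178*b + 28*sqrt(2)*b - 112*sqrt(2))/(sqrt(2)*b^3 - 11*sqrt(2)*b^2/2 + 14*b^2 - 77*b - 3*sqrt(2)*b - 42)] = (2*sqrt(2)*b^6 - 22*sqrt(2)*b^5 + 56*b^5 - 371*sqrt(2)*b^4 - 508*b^4 + 936*b^3 + 4148*sqrt(2)*b^3 - 7013*sqrt(2)*b^2 + 571*b^2 - 12404*b - 1120*sqrt(2)*b - 19600*sqrt(2) + 13608)/(4*b^6 - 44*b^5 + 56*sqrt(2)*b^5 - 616*sqrt(2)*b^4 + 489*b^4 - 4180*b^3 + 1358*sqrt(2)*b^3 + 1848*sqrt(2)*b^2 + 9542*b^2 + 504*sqrt(2)*b + 12936*b + 3528)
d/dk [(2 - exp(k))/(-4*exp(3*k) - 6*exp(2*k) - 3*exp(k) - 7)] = (-8*exp(3*k) + 18*exp(2*k) + 24*exp(k) + 13)*exp(k)/(16*exp(6*k) + 48*exp(5*k) + 60*exp(4*k) + 92*exp(3*k) + 93*exp(2*k) + 42*exp(k) + 49)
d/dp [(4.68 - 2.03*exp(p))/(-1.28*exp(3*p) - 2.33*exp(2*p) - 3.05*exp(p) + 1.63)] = (-5.1968*exp(3*p) + 13.2413*exp(2*p) + 21.8088*exp(p) + 10.9651)*exp(p)/(1.6384*exp(6*p) + 5.9648*exp(5*p) + 13.2369*exp(4*p) + 10.0402*exp(3*p) + 1.7067*exp(2*p) - 9.943*exp(p) + 2.6569)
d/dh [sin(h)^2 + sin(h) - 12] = sin(2*h) + cos(h)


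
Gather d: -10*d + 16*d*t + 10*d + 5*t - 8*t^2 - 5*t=16*d*t - 8*t^2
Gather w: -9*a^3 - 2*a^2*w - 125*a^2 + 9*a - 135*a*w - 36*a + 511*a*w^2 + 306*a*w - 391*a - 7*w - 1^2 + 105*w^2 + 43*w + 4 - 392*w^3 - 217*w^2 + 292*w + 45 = -9*a^3 - 125*a^2 - 418*a - 392*w^3 + w^2*(511*a - 112) + w*(-2*a^2 + 171*a + 328) + 48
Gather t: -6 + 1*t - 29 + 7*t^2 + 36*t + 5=7*t^2 + 37*t - 30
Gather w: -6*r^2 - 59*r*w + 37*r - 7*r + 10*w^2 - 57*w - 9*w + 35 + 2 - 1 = -6*r^2 + 30*r + 10*w^2 + w*(-59*r - 66) + 36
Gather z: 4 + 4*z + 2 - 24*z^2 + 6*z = -24*z^2 + 10*z + 6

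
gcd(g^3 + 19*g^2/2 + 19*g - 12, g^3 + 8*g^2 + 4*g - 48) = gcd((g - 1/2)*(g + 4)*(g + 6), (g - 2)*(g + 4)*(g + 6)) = g^2 + 10*g + 24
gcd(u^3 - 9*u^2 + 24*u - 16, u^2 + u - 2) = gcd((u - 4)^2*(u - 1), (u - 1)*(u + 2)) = u - 1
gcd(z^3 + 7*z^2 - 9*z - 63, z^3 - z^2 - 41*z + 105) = z^2 + 4*z - 21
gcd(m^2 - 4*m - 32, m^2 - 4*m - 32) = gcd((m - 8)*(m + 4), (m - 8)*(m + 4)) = m^2 - 4*m - 32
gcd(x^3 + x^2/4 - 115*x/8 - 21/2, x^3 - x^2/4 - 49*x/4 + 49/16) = x + 7/2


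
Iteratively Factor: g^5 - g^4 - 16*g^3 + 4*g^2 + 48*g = (g)*(g^4 - g^3 - 16*g^2 + 4*g + 48) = g*(g + 3)*(g^3 - 4*g^2 - 4*g + 16) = g*(g - 4)*(g + 3)*(g^2 - 4) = g*(g - 4)*(g - 2)*(g + 3)*(g + 2)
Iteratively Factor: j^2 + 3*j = (j + 3)*(j)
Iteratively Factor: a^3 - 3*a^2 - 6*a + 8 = (a + 2)*(a^2 - 5*a + 4) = (a - 1)*(a + 2)*(a - 4)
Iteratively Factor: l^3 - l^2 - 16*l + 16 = (l - 1)*(l^2 - 16) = (l - 4)*(l - 1)*(l + 4)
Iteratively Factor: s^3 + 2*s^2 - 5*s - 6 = (s - 2)*(s^2 + 4*s + 3) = (s - 2)*(s + 1)*(s + 3)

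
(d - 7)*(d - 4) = d^2 - 11*d + 28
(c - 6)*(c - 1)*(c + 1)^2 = c^4 - 5*c^3 - 7*c^2 + 5*c + 6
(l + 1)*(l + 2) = l^2 + 3*l + 2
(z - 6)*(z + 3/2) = z^2 - 9*z/2 - 9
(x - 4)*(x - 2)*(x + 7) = x^3 + x^2 - 34*x + 56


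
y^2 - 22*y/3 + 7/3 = (y - 7)*(y - 1/3)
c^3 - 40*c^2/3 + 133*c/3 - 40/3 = (c - 8)*(c - 5)*(c - 1/3)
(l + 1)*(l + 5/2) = l^2 + 7*l/2 + 5/2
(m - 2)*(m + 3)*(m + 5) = m^3 + 6*m^2 - m - 30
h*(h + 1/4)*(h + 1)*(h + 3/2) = h^4 + 11*h^3/4 + 17*h^2/8 + 3*h/8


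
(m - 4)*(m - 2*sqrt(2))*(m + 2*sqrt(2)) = m^3 - 4*m^2 - 8*m + 32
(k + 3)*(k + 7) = k^2 + 10*k + 21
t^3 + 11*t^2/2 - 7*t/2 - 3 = (t - 1)*(t + 1/2)*(t + 6)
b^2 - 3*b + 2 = (b - 2)*(b - 1)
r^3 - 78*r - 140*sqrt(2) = (r - 7*sqrt(2))*(r + 2*sqrt(2))*(r + 5*sqrt(2))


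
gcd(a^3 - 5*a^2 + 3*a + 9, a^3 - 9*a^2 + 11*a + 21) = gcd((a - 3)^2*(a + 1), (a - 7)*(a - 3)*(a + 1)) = a^2 - 2*a - 3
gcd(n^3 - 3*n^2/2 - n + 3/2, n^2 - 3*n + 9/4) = n - 3/2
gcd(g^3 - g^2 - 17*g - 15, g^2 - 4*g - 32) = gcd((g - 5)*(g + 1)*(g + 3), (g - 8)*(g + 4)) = 1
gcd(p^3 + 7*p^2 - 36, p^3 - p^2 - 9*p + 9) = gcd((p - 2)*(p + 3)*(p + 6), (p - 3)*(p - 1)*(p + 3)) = p + 3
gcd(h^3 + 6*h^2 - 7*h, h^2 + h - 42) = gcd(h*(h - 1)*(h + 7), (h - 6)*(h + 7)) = h + 7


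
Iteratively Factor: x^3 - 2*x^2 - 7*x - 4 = (x - 4)*(x^2 + 2*x + 1) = (x - 4)*(x + 1)*(x + 1)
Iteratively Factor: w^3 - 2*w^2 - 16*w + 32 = (w - 4)*(w^2 + 2*w - 8) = (w - 4)*(w + 4)*(w - 2)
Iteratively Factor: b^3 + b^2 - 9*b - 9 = (b + 1)*(b^2 - 9) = (b + 1)*(b + 3)*(b - 3)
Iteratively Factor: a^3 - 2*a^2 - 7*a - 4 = (a - 4)*(a^2 + 2*a + 1) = (a - 4)*(a + 1)*(a + 1)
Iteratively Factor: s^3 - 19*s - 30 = (s - 5)*(s^2 + 5*s + 6) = (s - 5)*(s + 2)*(s + 3)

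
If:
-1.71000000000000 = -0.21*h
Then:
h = 8.14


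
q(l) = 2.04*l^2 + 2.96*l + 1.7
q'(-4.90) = -17.03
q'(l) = 4.08*l + 2.96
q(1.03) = 6.91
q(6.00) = 92.90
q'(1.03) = 7.16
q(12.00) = 330.98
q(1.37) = 9.58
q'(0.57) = 5.29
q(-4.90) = 36.18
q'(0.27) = 4.06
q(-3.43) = 15.55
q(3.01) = 29.09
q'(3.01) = 15.24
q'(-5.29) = -18.62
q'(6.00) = 27.44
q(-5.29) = 43.13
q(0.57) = 4.05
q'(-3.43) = -11.03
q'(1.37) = 8.55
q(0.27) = 2.65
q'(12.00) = 51.92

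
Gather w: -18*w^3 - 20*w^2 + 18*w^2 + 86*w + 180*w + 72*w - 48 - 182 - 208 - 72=-18*w^3 - 2*w^2 + 338*w - 510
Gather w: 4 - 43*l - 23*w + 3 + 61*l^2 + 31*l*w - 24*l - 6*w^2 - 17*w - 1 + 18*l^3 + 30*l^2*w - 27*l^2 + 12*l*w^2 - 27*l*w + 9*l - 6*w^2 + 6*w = 18*l^3 + 34*l^2 - 58*l + w^2*(12*l - 12) + w*(30*l^2 + 4*l - 34) + 6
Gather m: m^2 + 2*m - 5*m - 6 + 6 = m^2 - 3*m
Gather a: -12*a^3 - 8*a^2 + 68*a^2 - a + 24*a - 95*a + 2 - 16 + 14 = -12*a^3 + 60*a^2 - 72*a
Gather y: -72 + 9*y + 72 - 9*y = 0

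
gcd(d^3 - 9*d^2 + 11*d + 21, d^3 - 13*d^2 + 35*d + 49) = d^2 - 6*d - 7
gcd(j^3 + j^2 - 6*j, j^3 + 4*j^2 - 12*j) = j^2 - 2*j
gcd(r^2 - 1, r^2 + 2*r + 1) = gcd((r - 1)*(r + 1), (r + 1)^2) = r + 1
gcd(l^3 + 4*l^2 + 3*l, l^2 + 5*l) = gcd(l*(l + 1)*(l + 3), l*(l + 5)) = l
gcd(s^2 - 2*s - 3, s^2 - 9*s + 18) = s - 3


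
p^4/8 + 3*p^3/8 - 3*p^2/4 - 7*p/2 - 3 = (p/4 + 1/2)*(p/2 + 1)*(p - 3)*(p + 2)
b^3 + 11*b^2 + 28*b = b*(b + 4)*(b + 7)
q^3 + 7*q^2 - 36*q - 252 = (q - 6)*(q + 6)*(q + 7)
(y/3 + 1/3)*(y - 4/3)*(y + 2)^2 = y^4/3 + 11*y^3/9 + 4*y^2/9 - 20*y/9 - 16/9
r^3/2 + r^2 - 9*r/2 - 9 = (r/2 + 1)*(r - 3)*(r + 3)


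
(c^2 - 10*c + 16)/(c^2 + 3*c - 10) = (c - 8)/(c + 5)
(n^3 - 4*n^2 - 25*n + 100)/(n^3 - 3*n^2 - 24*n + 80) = (n - 5)/(n - 4)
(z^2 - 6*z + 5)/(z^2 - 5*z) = (z - 1)/z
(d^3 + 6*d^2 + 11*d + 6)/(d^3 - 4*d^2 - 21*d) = (d^2 + 3*d + 2)/(d*(d - 7))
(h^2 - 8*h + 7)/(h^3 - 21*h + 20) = (h - 7)/(h^2 + h - 20)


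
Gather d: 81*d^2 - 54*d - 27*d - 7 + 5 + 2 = 81*d^2 - 81*d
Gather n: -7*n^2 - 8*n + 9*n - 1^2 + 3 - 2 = -7*n^2 + n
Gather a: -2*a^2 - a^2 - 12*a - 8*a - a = -3*a^2 - 21*a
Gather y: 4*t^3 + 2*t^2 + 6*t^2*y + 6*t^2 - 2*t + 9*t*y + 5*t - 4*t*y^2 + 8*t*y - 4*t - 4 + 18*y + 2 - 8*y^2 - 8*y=4*t^3 + 8*t^2 - t + y^2*(-4*t - 8) + y*(6*t^2 + 17*t + 10) - 2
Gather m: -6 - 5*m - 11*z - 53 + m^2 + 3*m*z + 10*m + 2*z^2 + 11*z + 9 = m^2 + m*(3*z + 5) + 2*z^2 - 50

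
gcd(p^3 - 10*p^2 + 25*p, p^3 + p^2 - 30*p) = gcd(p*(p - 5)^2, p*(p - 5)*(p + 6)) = p^2 - 5*p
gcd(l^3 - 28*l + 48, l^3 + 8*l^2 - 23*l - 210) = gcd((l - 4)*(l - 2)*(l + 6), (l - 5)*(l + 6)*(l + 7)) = l + 6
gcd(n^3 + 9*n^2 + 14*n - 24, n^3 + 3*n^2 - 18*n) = n + 6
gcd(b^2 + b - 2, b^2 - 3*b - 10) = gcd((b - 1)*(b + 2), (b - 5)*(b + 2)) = b + 2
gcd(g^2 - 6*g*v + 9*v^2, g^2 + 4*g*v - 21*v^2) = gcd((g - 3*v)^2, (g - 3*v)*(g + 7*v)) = -g + 3*v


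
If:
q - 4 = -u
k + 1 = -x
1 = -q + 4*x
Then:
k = -x - 1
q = 4*x - 1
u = 5 - 4*x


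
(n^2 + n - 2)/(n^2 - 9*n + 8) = (n + 2)/(n - 8)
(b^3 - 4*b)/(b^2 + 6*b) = (b^2 - 4)/(b + 6)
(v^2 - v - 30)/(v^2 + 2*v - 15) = (v - 6)/(v - 3)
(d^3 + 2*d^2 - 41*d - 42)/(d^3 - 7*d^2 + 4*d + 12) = (d + 7)/(d - 2)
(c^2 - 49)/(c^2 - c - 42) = (c + 7)/(c + 6)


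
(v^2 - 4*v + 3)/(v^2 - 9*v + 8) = (v - 3)/(v - 8)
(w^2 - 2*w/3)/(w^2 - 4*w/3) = (3*w - 2)/(3*w - 4)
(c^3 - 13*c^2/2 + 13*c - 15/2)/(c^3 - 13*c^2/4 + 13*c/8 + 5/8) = 4*(c - 3)/(4*c + 1)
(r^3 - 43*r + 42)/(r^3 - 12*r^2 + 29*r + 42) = (r^2 + 6*r - 7)/(r^2 - 6*r - 7)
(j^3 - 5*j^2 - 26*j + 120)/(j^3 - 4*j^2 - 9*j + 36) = (j^2 - j - 30)/(j^2 - 9)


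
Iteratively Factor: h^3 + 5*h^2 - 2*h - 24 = (h - 2)*(h^2 + 7*h + 12) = (h - 2)*(h + 3)*(h + 4)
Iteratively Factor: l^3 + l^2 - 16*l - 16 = (l + 1)*(l^2 - 16) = (l + 1)*(l + 4)*(l - 4)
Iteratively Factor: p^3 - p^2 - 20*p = (p)*(p^2 - p - 20) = p*(p + 4)*(p - 5)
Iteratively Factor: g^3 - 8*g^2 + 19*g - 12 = (g - 4)*(g^2 - 4*g + 3) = (g - 4)*(g - 3)*(g - 1)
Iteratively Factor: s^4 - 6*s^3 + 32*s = (s - 4)*(s^3 - 2*s^2 - 8*s) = s*(s - 4)*(s^2 - 2*s - 8) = s*(s - 4)*(s + 2)*(s - 4)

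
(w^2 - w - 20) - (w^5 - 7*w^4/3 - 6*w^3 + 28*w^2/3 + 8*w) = -w^5 + 7*w^4/3 + 6*w^3 - 25*w^2/3 - 9*w - 20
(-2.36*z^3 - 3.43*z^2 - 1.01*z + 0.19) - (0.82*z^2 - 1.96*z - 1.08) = -2.36*z^3 - 4.25*z^2 + 0.95*z + 1.27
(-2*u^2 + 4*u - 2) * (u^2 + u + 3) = -2*u^4 + 2*u^3 - 4*u^2 + 10*u - 6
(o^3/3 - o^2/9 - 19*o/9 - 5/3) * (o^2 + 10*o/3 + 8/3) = o^5/3 + o^4 - 43*o^3/27 - 9*o^2 - 302*o/27 - 40/9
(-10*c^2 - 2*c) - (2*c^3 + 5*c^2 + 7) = -2*c^3 - 15*c^2 - 2*c - 7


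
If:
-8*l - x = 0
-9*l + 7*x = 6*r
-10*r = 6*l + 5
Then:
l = 15/307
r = -325/614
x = -120/307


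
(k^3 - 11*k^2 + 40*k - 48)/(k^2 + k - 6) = (k^3 - 11*k^2 + 40*k - 48)/(k^2 + k - 6)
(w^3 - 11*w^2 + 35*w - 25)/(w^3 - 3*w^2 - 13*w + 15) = (w - 5)/(w + 3)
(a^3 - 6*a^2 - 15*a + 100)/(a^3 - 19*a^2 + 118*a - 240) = (a^2 - a - 20)/(a^2 - 14*a + 48)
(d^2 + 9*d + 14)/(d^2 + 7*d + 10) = (d + 7)/(d + 5)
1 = 1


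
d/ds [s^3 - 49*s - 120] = 3*s^2 - 49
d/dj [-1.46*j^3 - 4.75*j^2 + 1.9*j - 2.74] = -4.38*j^2 - 9.5*j + 1.9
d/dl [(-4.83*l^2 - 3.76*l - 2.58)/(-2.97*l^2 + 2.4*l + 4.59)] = (-22.7592*l^2 - 59.6646*l - 11.0664)/(8.8209*l^4 - 14.256*l^3 - 21.5046*l^2 + 22.032*l + 21.0681)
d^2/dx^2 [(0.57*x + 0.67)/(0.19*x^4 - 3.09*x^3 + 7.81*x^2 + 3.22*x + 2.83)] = (0.246924*x^7 - 4.870612*x^6 + 25.92873*x^5 + 10.035684*x^4 - 182.316518*x^3 + 260.696766*x^2 + 60.659592*x - 26.11179)/(0.006859*x^12 - 0.334647*x^11 + 6.28824*x^10 - 56.666409*x^9 + 247.443477*x^8 - 454.499211*x^7 + 122.301892*x^6 + 93.71898*x^5 + 596.40597*x^4 + 386.160181*x^3 + 275.676243*x^2 + 77.365974*x + 22.665187)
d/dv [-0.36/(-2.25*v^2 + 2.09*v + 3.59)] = (0.7524 - 1.62*v)/(-2.25*v^2 + 2.09*v + 3.59)^2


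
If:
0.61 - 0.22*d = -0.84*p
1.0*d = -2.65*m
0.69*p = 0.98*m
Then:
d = 0.91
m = -0.34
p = -0.49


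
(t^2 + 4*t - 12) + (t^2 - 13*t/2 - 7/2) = 2*t^2 - 5*t/2 - 31/2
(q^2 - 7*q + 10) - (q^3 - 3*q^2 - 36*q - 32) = -q^3 + 4*q^2 + 29*q + 42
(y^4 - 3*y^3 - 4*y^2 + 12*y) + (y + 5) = y^4 - 3*y^3 - 4*y^2 + 13*y + 5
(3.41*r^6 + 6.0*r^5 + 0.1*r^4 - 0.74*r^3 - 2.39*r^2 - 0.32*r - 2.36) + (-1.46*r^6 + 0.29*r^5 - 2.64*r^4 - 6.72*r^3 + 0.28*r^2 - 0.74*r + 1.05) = 1.95*r^6 + 6.29*r^5 - 2.54*r^4 - 7.46*r^3 - 2.11*r^2 - 1.06*r - 1.31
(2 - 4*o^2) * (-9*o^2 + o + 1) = 36*o^4 - 4*o^3 - 22*o^2 + 2*o + 2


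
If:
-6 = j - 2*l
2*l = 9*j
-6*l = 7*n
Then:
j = 3/4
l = 27/8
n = -81/28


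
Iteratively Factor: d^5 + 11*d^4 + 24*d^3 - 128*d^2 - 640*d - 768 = (d + 3)*(d^4 + 8*d^3 - 128*d - 256) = (d + 3)*(d + 4)*(d^3 + 4*d^2 - 16*d - 64) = (d + 3)*(d + 4)^2*(d^2 - 16) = (d - 4)*(d + 3)*(d + 4)^2*(d + 4)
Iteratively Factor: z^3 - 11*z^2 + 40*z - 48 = (z - 4)*(z^2 - 7*z + 12) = (z - 4)^2*(z - 3)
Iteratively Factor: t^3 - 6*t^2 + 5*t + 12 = (t + 1)*(t^2 - 7*t + 12) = (t - 3)*(t + 1)*(t - 4)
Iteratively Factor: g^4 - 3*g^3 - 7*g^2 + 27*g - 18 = (g - 3)*(g^3 - 7*g + 6) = (g - 3)*(g + 3)*(g^2 - 3*g + 2) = (g - 3)*(g - 2)*(g + 3)*(g - 1)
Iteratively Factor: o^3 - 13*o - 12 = (o + 3)*(o^2 - 3*o - 4) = (o - 4)*(o + 3)*(o + 1)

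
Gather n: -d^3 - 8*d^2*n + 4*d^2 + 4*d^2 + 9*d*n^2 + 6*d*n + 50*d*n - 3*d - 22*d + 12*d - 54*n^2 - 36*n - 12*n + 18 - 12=-d^3 + 8*d^2 - 13*d + n^2*(9*d - 54) + n*(-8*d^2 + 56*d - 48) + 6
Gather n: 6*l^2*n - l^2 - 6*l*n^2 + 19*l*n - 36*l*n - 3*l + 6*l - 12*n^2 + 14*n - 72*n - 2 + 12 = -l^2 + 3*l + n^2*(-6*l - 12) + n*(6*l^2 - 17*l - 58) + 10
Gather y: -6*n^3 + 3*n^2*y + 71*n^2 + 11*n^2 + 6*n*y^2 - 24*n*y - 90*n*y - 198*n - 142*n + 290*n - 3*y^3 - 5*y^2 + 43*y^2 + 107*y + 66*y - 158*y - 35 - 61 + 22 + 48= -6*n^3 + 82*n^2 - 50*n - 3*y^3 + y^2*(6*n + 38) + y*(3*n^2 - 114*n + 15) - 26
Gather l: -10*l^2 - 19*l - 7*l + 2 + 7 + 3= -10*l^2 - 26*l + 12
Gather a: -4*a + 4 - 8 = -4*a - 4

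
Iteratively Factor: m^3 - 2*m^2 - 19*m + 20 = (m - 5)*(m^2 + 3*m - 4) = (m - 5)*(m + 4)*(m - 1)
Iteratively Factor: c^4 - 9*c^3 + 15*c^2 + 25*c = (c - 5)*(c^3 - 4*c^2 - 5*c) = (c - 5)*(c + 1)*(c^2 - 5*c) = (c - 5)^2*(c + 1)*(c)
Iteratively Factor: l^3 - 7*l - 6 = (l + 1)*(l^2 - l - 6) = (l - 3)*(l + 1)*(l + 2)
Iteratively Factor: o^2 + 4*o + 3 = (o + 3)*(o + 1)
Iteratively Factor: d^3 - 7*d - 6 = (d + 2)*(d^2 - 2*d - 3) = (d - 3)*(d + 2)*(d + 1)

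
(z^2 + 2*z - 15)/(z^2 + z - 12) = (z + 5)/(z + 4)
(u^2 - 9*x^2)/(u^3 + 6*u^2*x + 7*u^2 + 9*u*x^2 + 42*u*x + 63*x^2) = (u - 3*x)/(u^2 + 3*u*x + 7*u + 21*x)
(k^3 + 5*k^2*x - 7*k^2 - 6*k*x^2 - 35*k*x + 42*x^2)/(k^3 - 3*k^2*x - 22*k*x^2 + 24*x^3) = (-k^2 - 6*k*x + 7*k + 42*x)/(-k^2 + 2*k*x + 24*x^2)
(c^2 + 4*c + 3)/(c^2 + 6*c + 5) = (c + 3)/(c + 5)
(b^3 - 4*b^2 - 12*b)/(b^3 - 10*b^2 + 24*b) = (b + 2)/(b - 4)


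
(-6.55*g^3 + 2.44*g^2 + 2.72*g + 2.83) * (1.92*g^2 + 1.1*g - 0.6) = -12.576*g^5 - 2.5202*g^4 + 11.8364*g^3 + 6.9616*g^2 + 1.481*g - 1.698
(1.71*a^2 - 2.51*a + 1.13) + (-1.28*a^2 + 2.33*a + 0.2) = 0.43*a^2 - 0.18*a + 1.33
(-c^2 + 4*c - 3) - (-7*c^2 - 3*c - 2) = 6*c^2 + 7*c - 1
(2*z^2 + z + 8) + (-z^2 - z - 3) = z^2 + 5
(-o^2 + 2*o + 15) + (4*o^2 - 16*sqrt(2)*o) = 3*o^2 - 16*sqrt(2)*o + 2*o + 15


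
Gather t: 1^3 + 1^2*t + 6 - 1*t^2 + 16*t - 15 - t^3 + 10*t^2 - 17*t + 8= -t^3 + 9*t^2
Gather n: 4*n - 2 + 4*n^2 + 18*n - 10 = 4*n^2 + 22*n - 12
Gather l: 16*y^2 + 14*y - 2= 16*y^2 + 14*y - 2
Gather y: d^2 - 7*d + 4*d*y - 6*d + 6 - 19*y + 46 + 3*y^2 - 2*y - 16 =d^2 - 13*d + 3*y^2 + y*(4*d - 21) + 36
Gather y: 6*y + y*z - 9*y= y*(z - 3)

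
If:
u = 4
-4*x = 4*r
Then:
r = -x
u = 4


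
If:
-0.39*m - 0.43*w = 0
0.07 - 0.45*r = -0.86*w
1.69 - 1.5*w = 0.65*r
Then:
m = -0.64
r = 1.26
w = 0.58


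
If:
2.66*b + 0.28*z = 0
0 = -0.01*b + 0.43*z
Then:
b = 0.00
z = 0.00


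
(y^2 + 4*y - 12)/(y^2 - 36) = (y - 2)/(y - 6)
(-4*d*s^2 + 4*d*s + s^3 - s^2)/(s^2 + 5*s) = (-4*d*s + 4*d + s^2 - s)/(s + 5)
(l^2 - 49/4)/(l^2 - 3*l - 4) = (49/4 - l^2)/(-l^2 + 3*l + 4)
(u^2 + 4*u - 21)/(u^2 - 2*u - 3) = (u + 7)/(u + 1)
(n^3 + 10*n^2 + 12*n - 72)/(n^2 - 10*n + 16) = (n^2 + 12*n + 36)/(n - 8)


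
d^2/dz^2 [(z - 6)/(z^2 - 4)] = 2*(4*z^2*(z - 6) + 3*(2 - z)*(z^2 - 4))/(z^2 - 4)^3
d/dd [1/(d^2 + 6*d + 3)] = 2*(-d - 3)/(d^2 + 6*d + 3)^2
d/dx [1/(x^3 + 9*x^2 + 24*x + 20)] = 3*(-x^2 - 6*x - 8)/(x^3 + 9*x^2 + 24*x + 20)^2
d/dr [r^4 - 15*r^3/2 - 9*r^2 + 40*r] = 4*r^3 - 45*r^2/2 - 18*r + 40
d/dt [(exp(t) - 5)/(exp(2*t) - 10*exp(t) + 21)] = (-2*(exp(t) - 5)^2 + exp(2*t) - 10*exp(t) + 21)*exp(t)/(exp(2*t) - 10*exp(t) + 21)^2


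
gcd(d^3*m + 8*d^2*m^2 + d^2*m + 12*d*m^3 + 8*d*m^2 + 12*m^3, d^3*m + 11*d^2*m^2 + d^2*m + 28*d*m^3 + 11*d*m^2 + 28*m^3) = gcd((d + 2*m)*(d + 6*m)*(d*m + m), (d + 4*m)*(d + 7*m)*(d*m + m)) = d*m + m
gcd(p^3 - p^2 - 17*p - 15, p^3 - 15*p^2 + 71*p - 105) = p - 5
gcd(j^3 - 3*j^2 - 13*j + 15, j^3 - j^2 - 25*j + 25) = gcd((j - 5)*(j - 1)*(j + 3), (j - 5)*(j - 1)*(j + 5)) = j^2 - 6*j + 5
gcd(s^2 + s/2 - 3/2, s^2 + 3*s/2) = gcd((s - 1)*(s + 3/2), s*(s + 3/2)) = s + 3/2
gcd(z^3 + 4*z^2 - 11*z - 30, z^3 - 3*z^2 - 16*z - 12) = z + 2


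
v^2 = v^2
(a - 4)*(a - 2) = a^2 - 6*a + 8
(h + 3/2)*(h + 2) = h^2 + 7*h/2 + 3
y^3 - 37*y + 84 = (y - 4)*(y - 3)*(y + 7)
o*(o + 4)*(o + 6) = o^3 + 10*o^2 + 24*o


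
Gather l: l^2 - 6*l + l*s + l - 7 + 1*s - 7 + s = l^2 + l*(s - 5) + 2*s - 14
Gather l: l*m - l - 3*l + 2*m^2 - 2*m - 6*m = l*(m - 4) + 2*m^2 - 8*m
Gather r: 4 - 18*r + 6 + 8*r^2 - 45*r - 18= 8*r^2 - 63*r - 8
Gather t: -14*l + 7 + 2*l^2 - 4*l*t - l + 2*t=2*l^2 - 15*l + t*(2 - 4*l) + 7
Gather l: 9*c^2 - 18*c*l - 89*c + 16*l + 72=9*c^2 - 89*c + l*(16 - 18*c) + 72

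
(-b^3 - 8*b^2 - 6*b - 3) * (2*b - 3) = -2*b^4 - 13*b^3 + 12*b^2 + 12*b + 9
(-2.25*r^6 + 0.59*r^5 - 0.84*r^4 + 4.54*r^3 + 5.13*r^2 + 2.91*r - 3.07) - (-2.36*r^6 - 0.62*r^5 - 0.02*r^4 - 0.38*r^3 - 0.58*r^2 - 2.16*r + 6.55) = 0.11*r^6 + 1.21*r^5 - 0.82*r^4 + 4.92*r^3 + 5.71*r^2 + 5.07*r - 9.62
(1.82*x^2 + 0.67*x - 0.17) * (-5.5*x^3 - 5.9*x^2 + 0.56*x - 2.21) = -10.01*x^5 - 14.423*x^4 - 1.9988*x^3 - 2.644*x^2 - 1.5759*x + 0.3757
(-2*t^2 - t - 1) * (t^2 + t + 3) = -2*t^4 - 3*t^3 - 8*t^2 - 4*t - 3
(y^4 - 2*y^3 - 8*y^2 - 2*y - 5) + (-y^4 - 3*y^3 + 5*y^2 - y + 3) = -5*y^3 - 3*y^2 - 3*y - 2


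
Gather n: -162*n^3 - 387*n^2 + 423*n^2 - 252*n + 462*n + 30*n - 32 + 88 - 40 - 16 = -162*n^3 + 36*n^2 + 240*n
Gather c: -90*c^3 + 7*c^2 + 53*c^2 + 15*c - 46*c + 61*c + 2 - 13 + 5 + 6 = -90*c^3 + 60*c^2 + 30*c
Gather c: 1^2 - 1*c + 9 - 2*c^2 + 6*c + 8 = -2*c^2 + 5*c + 18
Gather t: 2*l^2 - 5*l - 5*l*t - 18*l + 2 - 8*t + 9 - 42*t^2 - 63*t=2*l^2 - 23*l - 42*t^2 + t*(-5*l - 71) + 11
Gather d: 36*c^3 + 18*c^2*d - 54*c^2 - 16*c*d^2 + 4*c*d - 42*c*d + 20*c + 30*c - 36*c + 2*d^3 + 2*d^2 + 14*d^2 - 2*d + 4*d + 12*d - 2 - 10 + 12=36*c^3 - 54*c^2 + 14*c + 2*d^3 + d^2*(16 - 16*c) + d*(18*c^2 - 38*c + 14)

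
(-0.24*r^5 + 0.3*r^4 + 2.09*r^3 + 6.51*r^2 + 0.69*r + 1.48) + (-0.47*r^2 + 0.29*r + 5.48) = -0.24*r^5 + 0.3*r^4 + 2.09*r^3 + 6.04*r^2 + 0.98*r + 6.96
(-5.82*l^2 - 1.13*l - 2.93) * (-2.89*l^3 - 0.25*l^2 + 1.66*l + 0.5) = 16.8198*l^5 + 4.7207*l^4 - 0.910999999999998*l^3 - 4.0533*l^2 - 5.4288*l - 1.465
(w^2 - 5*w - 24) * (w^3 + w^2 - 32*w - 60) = w^5 - 4*w^4 - 61*w^3 + 76*w^2 + 1068*w + 1440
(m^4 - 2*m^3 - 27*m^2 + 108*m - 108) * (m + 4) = m^5 + 2*m^4 - 35*m^3 + 324*m - 432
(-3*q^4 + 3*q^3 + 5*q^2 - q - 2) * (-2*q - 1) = 6*q^5 - 3*q^4 - 13*q^3 - 3*q^2 + 5*q + 2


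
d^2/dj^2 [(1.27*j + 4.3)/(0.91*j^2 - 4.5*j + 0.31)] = ((3.604 - 6.9342*j)*(0.91*j^2 - 4.5*j + 0.31) + (1.27*j + 4.3)*(1.82*j - 4.5)*(3.64*j - 9.0))/(0.91*j^2 - 4.5*j + 0.31)^3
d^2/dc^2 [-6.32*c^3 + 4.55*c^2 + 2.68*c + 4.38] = 9.1 - 37.92*c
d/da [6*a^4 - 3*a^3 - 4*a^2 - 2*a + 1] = 24*a^3 - 9*a^2 - 8*a - 2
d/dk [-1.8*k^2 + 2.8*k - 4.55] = 2.8 - 3.6*k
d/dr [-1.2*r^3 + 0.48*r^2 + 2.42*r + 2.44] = -3.6*r^2 + 0.96*r + 2.42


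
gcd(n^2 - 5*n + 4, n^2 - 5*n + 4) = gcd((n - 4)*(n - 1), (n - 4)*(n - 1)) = n^2 - 5*n + 4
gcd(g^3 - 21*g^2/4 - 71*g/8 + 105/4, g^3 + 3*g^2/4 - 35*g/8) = g^2 + 3*g/4 - 35/8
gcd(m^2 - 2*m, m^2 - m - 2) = m - 2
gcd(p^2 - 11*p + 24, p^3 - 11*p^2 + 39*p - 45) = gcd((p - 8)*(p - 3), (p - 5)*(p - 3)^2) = p - 3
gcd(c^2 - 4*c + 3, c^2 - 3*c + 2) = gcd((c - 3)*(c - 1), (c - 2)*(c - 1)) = c - 1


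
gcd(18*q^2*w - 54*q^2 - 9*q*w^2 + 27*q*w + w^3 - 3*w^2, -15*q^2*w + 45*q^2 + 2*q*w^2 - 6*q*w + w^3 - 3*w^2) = 3*q*w - 9*q - w^2 + 3*w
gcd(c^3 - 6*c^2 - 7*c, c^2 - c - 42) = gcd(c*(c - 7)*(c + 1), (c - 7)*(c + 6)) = c - 7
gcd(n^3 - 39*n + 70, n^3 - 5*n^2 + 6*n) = n - 2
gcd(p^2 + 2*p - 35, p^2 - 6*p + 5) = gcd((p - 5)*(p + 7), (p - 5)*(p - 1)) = p - 5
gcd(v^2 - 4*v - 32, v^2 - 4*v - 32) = v^2 - 4*v - 32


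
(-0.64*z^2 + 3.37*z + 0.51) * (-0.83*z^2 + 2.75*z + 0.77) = 0.5312*z^4 - 4.5571*z^3 + 8.3514*z^2 + 3.9974*z + 0.3927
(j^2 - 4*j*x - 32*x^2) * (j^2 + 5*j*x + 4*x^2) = j^4 + j^3*x - 48*j^2*x^2 - 176*j*x^3 - 128*x^4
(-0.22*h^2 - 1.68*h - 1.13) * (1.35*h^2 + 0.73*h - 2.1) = -0.297*h^4 - 2.4286*h^3 - 2.2899*h^2 + 2.7031*h + 2.373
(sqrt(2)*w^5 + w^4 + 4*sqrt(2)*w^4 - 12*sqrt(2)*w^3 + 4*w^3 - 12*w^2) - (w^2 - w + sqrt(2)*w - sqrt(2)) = sqrt(2)*w^5 + w^4 + 4*sqrt(2)*w^4 - 12*sqrt(2)*w^3 + 4*w^3 - 13*w^2 - sqrt(2)*w + w + sqrt(2)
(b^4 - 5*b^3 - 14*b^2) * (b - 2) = b^5 - 7*b^4 - 4*b^3 + 28*b^2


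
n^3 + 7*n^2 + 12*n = n*(n + 3)*(n + 4)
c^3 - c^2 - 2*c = c*(c - 2)*(c + 1)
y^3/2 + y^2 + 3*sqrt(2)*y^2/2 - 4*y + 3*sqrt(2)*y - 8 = (y/2 + 1)*(y - sqrt(2))*(y + 4*sqrt(2))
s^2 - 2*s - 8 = (s - 4)*(s + 2)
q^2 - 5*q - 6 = (q - 6)*(q + 1)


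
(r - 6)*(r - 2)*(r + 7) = r^3 - r^2 - 44*r + 84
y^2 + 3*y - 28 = (y - 4)*(y + 7)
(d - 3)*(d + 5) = d^2 + 2*d - 15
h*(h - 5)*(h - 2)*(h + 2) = h^4 - 5*h^3 - 4*h^2 + 20*h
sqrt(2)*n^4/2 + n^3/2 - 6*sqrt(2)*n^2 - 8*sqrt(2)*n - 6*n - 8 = (n - 4)*(n + 2)*(n + sqrt(2)/2)*(sqrt(2)*n/2 + sqrt(2))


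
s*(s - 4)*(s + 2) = s^3 - 2*s^2 - 8*s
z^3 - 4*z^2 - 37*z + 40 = (z - 8)*(z - 1)*(z + 5)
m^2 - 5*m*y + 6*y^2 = (m - 3*y)*(m - 2*y)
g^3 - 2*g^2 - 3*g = g*(g - 3)*(g + 1)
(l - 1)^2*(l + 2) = l^3 - 3*l + 2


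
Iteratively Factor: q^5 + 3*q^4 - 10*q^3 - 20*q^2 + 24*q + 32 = (q + 4)*(q^4 - q^3 - 6*q^2 + 4*q + 8) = (q + 1)*(q + 4)*(q^3 - 2*q^2 - 4*q + 8) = (q - 2)*(q + 1)*(q + 4)*(q^2 - 4) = (q - 2)^2*(q + 1)*(q + 4)*(q + 2)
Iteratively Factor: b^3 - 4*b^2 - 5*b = (b + 1)*(b^2 - 5*b) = b*(b + 1)*(b - 5)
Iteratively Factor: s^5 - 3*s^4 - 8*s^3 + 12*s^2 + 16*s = (s + 2)*(s^4 - 5*s^3 + 2*s^2 + 8*s) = (s + 1)*(s + 2)*(s^3 - 6*s^2 + 8*s) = (s - 2)*(s + 1)*(s + 2)*(s^2 - 4*s) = (s - 4)*(s - 2)*(s + 1)*(s + 2)*(s)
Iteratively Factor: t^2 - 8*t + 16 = (t - 4)*(t - 4)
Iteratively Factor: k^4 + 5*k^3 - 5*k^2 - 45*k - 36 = (k + 1)*(k^3 + 4*k^2 - 9*k - 36) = (k + 1)*(k + 4)*(k^2 - 9) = (k + 1)*(k + 3)*(k + 4)*(k - 3)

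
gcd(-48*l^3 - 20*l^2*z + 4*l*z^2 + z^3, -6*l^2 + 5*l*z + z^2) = 6*l + z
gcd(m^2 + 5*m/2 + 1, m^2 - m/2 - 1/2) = m + 1/2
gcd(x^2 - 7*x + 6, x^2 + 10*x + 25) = 1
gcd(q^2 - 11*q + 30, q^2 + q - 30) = q - 5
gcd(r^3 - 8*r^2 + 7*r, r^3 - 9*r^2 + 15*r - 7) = r^2 - 8*r + 7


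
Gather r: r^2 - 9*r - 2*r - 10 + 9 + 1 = r^2 - 11*r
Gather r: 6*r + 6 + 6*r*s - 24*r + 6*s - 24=r*(6*s - 18) + 6*s - 18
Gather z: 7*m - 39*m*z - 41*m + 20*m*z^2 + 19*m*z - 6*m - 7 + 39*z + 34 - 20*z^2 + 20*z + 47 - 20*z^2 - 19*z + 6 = -40*m + z^2*(20*m - 40) + z*(40 - 20*m) + 80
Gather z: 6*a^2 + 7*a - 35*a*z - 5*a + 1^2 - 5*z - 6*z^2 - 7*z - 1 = 6*a^2 + 2*a - 6*z^2 + z*(-35*a - 12)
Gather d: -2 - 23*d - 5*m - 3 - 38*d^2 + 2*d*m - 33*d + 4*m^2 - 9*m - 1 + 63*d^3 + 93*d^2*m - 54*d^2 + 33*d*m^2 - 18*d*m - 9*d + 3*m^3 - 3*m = 63*d^3 + d^2*(93*m - 92) + d*(33*m^2 - 16*m - 65) + 3*m^3 + 4*m^2 - 17*m - 6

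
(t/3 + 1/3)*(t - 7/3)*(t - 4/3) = t^3/3 - 8*t^2/9 - 5*t/27 + 28/27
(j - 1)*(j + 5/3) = j^2 + 2*j/3 - 5/3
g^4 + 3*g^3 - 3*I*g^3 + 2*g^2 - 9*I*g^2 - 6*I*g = g*(g + 1)*(g + 2)*(g - 3*I)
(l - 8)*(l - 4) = l^2 - 12*l + 32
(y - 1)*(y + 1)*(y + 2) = y^3 + 2*y^2 - y - 2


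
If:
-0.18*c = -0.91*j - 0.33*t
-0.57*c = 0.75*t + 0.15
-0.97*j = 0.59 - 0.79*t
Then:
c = -0.77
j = -0.29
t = 0.39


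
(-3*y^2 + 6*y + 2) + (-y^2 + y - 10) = -4*y^2 + 7*y - 8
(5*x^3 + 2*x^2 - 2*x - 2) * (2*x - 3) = 10*x^4 - 11*x^3 - 10*x^2 + 2*x + 6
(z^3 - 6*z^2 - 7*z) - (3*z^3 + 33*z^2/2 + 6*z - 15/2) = -2*z^3 - 45*z^2/2 - 13*z + 15/2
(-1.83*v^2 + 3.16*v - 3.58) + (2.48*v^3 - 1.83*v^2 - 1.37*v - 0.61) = 2.48*v^3 - 3.66*v^2 + 1.79*v - 4.19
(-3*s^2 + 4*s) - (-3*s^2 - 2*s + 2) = 6*s - 2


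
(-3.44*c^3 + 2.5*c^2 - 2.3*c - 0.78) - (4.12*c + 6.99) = -3.44*c^3 + 2.5*c^2 - 6.42*c - 7.77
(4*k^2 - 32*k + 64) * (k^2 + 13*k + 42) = 4*k^4 + 20*k^3 - 184*k^2 - 512*k + 2688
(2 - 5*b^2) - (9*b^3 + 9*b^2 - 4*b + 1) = -9*b^3 - 14*b^2 + 4*b + 1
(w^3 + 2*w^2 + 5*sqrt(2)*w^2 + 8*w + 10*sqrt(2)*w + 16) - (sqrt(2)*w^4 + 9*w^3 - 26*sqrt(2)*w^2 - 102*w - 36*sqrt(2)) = -sqrt(2)*w^4 - 8*w^3 + 2*w^2 + 31*sqrt(2)*w^2 + 10*sqrt(2)*w + 110*w + 16 + 36*sqrt(2)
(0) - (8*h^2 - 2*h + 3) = -8*h^2 + 2*h - 3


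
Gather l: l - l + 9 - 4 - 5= 0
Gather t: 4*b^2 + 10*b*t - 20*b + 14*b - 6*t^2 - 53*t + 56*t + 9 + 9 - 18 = 4*b^2 - 6*b - 6*t^2 + t*(10*b + 3)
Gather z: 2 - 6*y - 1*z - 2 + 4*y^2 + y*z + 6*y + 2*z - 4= 4*y^2 + z*(y + 1) - 4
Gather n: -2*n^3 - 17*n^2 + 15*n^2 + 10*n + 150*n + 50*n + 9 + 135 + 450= -2*n^3 - 2*n^2 + 210*n + 594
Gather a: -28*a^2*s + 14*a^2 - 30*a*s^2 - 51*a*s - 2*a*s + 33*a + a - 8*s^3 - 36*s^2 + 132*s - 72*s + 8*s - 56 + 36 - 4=a^2*(14 - 28*s) + a*(-30*s^2 - 53*s + 34) - 8*s^3 - 36*s^2 + 68*s - 24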